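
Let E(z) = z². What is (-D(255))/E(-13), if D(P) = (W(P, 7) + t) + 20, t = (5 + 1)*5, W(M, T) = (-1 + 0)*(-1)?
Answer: -51/169 ≈ -0.30177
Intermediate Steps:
W(M, T) = 1 (W(M, T) = -1*(-1) = 1)
t = 30 (t = 6*5 = 30)
D(P) = 51 (D(P) = (1 + 30) + 20 = 31 + 20 = 51)
(-D(255))/E(-13) = (-1*51)/((-13)²) = -51/169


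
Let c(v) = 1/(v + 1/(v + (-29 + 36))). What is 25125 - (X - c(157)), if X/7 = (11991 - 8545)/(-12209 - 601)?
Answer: 197332644154/7853445 ≈ 25127.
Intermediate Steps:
c(v) = 1/(v + 1/(7 + v)) (c(v) = 1/(v + 1/(v + 7)) = 1/(v + 1/(7 + v)))
X = -1723/915 (X = 7*((11991 - 8545)/(-12209 - 601)) = 7*(3446/(-12810)) = 7*(3446*(-1/12810)) = 7*(-1723/6405) = -1723/915 ≈ -1.8831)
25125 - (X - c(157)) = 25125 - (-1723/915 - (7 + 157)/(1 + 157**2 + 7*157)) = 25125 - (-1723/915 - 164/(1 + 24649 + 1099)) = 25125 - (-1723/915 - 164/25749) = 25125 - 1*(-14838529/7853445) = 25125 + 14838529/7853445 = 197332644154/7853445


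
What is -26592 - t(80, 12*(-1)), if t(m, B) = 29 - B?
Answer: -26633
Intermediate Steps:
-26592 - t(80, 12*(-1)) = -26592 - (29 - 12*(-1)) = -26592 - (29 - 1*(-12)) = -26592 - (29 + 12) = -26592 - 1*41 = -26592 - 41 = -26633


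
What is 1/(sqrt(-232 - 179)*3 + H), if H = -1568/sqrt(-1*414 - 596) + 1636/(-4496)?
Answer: 567620/(-206545 + 881216*I*sqrt(1010) + 1702860*I*sqrt(411)) ≈ -2.9986e-5 - 0.0090778*I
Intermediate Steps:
H = -409/1124 + 784*I*sqrt(1010)/505 (H = -1568/sqrt(-414 - 596) + 1636*(-1/4496) = -1568*(-I*sqrt(1010)/1010) - 409/1124 = -(-784)*I*sqrt(1010)/505 - 409/1124 = 784*I*sqrt(1010)/505 - 409/1124 = -409/1124 + 784*I*sqrt(1010)/505 ≈ -0.36388 + 49.338*I)
1/(sqrt(-232 - 179)*3 + H) = 1/(sqrt(-232 - 179)*3 + (-409/1124 + 784*I*sqrt(1010)/505)) = 1/(sqrt(-411)*3 + (-409/1124 + 784*I*sqrt(1010)/505)) = 1/((I*sqrt(411))*3 + (-409/1124 + 784*I*sqrt(1010)/505)) = 1/(3*I*sqrt(411) + (-409/1124 + 784*I*sqrt(1010)/505)) = 1/(-409/1124 + 3*I*sqrt(411) + 784*I*sqrt(1010)/505)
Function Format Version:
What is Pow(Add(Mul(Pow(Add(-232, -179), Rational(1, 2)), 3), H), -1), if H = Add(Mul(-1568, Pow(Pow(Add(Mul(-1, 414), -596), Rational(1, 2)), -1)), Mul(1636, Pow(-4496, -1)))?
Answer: Mul(567620, Pow(Add(-206545, Mul(881216, I, Pow(1010, Rational(1, 2))), Mul(1702860, I, Pow(411, Rational(1, 2)))), -1)) ≈ Add(-2.9986e-5, Mul(-0.0090778, I))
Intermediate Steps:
H = Add(Rational(-409, 1124), Mul(Rational(784, 505), I, Pow(1010, Rational(1, 2)))) (H = Add(Mul(-1568, Pow(Pow(Add(-414, -596), Rational(1, 2)), -1)), Mul(1636, Rational(-1, 4496))) = Add(Mul(-1568, Pow(Pow(-1010, Rational(1, 2)), -1)), Rational(-409, 1124)) = Add(Mul(-1568, Pow(Mul(I, Pow(1010, Rational(1, 2))), -1)), Rational(-409, 1124)) = Add(Mul(-1568, Mul(Rational(-1, 1010), I, Pow(1010, Rational(1, 2)))), Rational(-409, 1124)) = Add(Mul(Rational(784, 505), I, Pow(1010, Rational(1, 2))), Rational(-409, 1124)) = Add(Rational(-409, 1124), Mul(Rational(784, 505), I, Pow(1010, Rational(1, 2)))) ≈ Add(-0.36388, Mul(49.338, I)))
Pow(Add(Mul(Pow(Add(-232, -179), Rational(1, 2)), 3), H), -1) = Pow(Add(Mul(Pow(Add(-232, -179), Rational(1, 2)), 3), Add(Rational(-409, 1124), Mul(Rational(784, 505), I, Pow(1010, Rational(1, 2))))), -1) = Pow(Add(Mul(Pow(-411, Rational(1, 2)), 3), Add(Rational(-409, 1124), Mul(Rational(784, 505), I, Pow(1010, Rational(1, 2))))), -1) = Pow(Add(Mul(Mul(I, Pow(411, Rational(1, 2))), 3), Add(Rational(-409, 1124), Mul(Rational(784, 505), I, Pow(1010, Rational(1, 2))))), -1) = Pow(Add(Mul(3, I, Pow(411, Rational(1, 2))), Add(Rational(-409, 1124), Mul(Rational(784, 505), I, Pow(1010, Rational(1, 2))))), -1) = Pow(Add(Rational(-409, 1124), Mul(3, I, Pow(411, Rational(1, 2))), Mul(Rational(784, 505), I, Pow(1010, Rational(1, 2)))), -1)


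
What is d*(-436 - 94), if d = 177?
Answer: -93810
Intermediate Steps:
d*(-436 - 94) = 177*(-436 - 94) = 177*(-530) = -93810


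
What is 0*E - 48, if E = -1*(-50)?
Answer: -48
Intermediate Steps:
E = 50
0*E - 48 = 0*50 - 48 = 0 - 48 = -48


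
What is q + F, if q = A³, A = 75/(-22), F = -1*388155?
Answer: -4133496315/10648 ≈ -3.8819e+5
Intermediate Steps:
F = -388155
A = -75/22 (A = 75*(-1/22) = -75/22 ≈ -3.4091)
q = -421875/10648 (q = (-75/22)³ = -421875/10648 ≈ -39.620)
q + F = -421875/10648 - 388155 = -4133496315/10648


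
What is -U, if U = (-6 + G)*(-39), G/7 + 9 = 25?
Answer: 4134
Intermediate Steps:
G = 112 (G = -63 + 7*25 = -63 + 175 = 112)
U = -4134 (U = (-6 + 112)*(-39) = 106*(-39) = -4134)
-U = -1*(-4134) = 4134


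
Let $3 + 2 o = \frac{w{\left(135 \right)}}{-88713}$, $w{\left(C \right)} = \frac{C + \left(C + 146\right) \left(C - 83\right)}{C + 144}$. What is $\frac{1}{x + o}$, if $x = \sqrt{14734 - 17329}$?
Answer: $- \frac{919095081999228}{1591097681626266451} - \frac{612608387359329 i \sqrt{2595}}{1591097681626266451} \approx -0.00057765 - 0.019613 i$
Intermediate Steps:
$w{\left(C \right)} = \frac{C + \left(-83 + C\right) \left(146 + C\right)}{144 + C}$ ($w{\left(C \right)} = \frac{C + \left(146 + C\right) \left(-83 + C\right)}{144 + C} = \frac{C + \left(-83 + C\right) \left(146 + C\right)}{144 + C}$)
$o = - \frac{37133764}{24750927}$ ($o = - \frac{3}{2} + \frac{\frac{-12118 + 135^{2} + 64 \cdot 135}{144 + 135} \frac{1}{-88713}}{2} = - \frac{3}{2} + \frac{\frac{-12118 + 18225 + 8640}{279} \left(- \frac{1}{88713}\right)}{2} = - \frac{3}{2} + \frac{\frac{1}{279} \cdot 14747 \left(- \frac{1}{88713}\right)}{2} = - \frac{3}{2} + \frac{\frac{14747}{279} \left(- \frac{1}{88713}\right)}{2} = - \frac{3}{2} + \frac{1}{2} \left(- \frac{14747}{24750927}\right) = - \frac{3}{2} - \frac{14747}{49501854} = - \frac{37133764}{24750927} \approx -1.5003$)
$x = i \sqrt{2595}$ ($x = \sqrt{-2595} = i \sqrt{2595} \approx 50.941 i$)
$\frac{1}{x + o} = \frac{1}{i \sqrt{2595} - \frac{37133764}{24750927}} = \frac{1}{- \frac{37133764}{24750927} + i \sqrt{2595}}$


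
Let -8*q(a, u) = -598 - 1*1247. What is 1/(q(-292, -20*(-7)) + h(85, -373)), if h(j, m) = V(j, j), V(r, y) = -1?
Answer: 8/1837 ≈ 0.0043549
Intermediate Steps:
q(a, u) = 1845/8 (q(a, u) = -(-598 - 1*1247)/8 = -(-598 - 1247)/8 = -⅛*(-1845) = 1845/8)
h(j, m) = -1
1/(q(-292, -20*(-7)) + h(85, -373)) = 1/(1845/8 - 1) = 1/(1837/8) = 8/1837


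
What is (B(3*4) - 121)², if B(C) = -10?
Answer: 17161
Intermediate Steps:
(B(3*4) - 121)² = (-10 - 121)² = (-131)² = 17161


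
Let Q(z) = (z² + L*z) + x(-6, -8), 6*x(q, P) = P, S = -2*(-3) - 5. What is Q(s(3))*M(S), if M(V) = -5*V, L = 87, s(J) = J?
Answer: -4030/3 ≈ -1343.3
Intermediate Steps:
S = 1 (S = 6 - 5 = 1)
x(q, P) = P/6
Q(z) = -4/3 + z² + 87*z (Q(z) = (z² + 87*z) + (⅙)*(-8) = (z² + 87*z) - 4/3 = -4/3 + z² + 87*z)
Q(s(3))*M(S) = (-4/3 + 3² + 87*3)*(-5*1) = (-4/3 + 9 + 261)*(-5) = (806/3)*(-5) = -4030/3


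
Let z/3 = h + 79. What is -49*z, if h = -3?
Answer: -11172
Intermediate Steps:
z = 228 (z = 3*(-3 + 79) = 3*76 = 228)
-49*z = -49*228 = -11172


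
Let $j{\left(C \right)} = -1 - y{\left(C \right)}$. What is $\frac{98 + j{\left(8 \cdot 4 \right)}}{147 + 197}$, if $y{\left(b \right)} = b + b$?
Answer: $\frac{33}{344} \approx 0.09593$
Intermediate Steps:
$y{\left(b \right)} = 2 b$
$j{\left(C \right)} = -1 - 2 C$
$\frac{98 + j{\left(8 \cdot 4 \right)}}{147 + 197} = \frac{98 - \left(1 + 2 \cdot 8 \cdot 4\right)}{147 + 197} = \frac{98 - 65}{344} = \left(98 - 65\right) \frac{1}{344} = 33 \cdot \frac{1}{344} = \frac{33}{344}$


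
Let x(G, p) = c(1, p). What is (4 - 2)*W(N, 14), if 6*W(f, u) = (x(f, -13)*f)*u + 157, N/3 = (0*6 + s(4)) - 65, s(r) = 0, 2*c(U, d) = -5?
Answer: 6982/3 ≈ 2327.3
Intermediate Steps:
c(U, d) = -5/2 (c(U, d) = (½)*(-5) = -5/2)
x(G, p) = -5/2
N = -195 (N = 3*((0*6 + 0) - 65) = 3*((0 + 0) - 65) = 3*(0 - 65) = 3*(-65) = -195)
W(f, u) = 157/6 - 5*f*u/12 (W(f, u) = ((-5*f/2)*u + 157)/6 = (-5*f*u/2 + 157)/6 = (157 - 5*f*u/2)/6 = 157/6 - 5*f*u/12)
(4 - 2)*W(N, 14) = (4 - 2)*(157/6 - 5/12*(-195)*14) = 2*(157/6 + 2275/2) = 2*(3491/3) = 6982/3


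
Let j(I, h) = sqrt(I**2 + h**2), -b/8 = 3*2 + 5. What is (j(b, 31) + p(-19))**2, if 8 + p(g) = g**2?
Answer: (353 + sqrt(8705))**2 ≈ 1.9918e+5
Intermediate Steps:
b = -88 (b = -8*(3*2 + 5) = -8*(6 + 5) = -8*11 = -88)
p(g) = -8 + g**2
(j(b, 31) + p(-19))**2 = (sqrt((-88)**2 + 31**2) + (-8 + (-19)**2))**2 = (sqrt(7744 + 961) + (-8 + 361))**2 = (sqrt(8705) + 353)**2 = (353 + sqrt(8705))**2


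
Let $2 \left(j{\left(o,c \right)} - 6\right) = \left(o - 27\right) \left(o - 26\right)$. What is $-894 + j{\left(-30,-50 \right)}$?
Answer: $708$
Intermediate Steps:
$j{\left(o,c \right)} = 6 + \frac{\left(-27 + o\right) \left(-26 + o\right)}{2}$ ($j{\left(o,c \right)} = 6 + \frac{\left(o - 27\right) \left(o - 26\right)}{2} = 6 + \frac{\left(-27 + o\right) \left(-26 + o\right)}{2}$)
$-894 + j{\left(-30,-50 \right)} = -894 + \left(357 + \frac{\left(-30\right)^{2}}{2} - -795\right) = -894 + \left(357 + \frac{1}{2} \cdot 900 + 795\right) = -894 + \left(357 + 450 + 795\right) = -894 + 1602 = 708$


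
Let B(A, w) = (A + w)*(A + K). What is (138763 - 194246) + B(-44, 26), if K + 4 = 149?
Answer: -57301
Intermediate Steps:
K = 145 (K = -4 + 149 = 145)
B(A, w) = (145 + A)*(A + w) (B(A, w) = (A + w)*(A + 145) = (A + w)*(145 + A) = (145 + A)*(A + w))
(138763 - 194246) + B(-44, 26) = (138763 - 194246) + ((-44)² + 145*(-44) + 145*26 - 44*26) = -55483 + (1936 - 6380 + 3770 - 1144) = -55483 - 1818 = -57301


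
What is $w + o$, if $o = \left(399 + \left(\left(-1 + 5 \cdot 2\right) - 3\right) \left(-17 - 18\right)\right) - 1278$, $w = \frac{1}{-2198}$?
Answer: $- \frac{2393623}{2198} \approx -1089.0$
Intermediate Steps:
$w = - \frac{1}{2198} \approx -0.00045496$
$o = -1089$ ($o = \left(399 + \left(\left(-1 + 10\right) - 3\right) \left(-35\right)\right) - 1278 = \left(399 + \left(9 - 3\right) \left(-35\right)\right) - 1278 = \left(399 + 6 \left(-35\right)\right) - 1278 = \left(399 - 210\right) - 1278 = 189 - 1278 = -1089$)
$w + o = - \frac{1}{2198} - 1089 = - \frac{2393623}{2198}$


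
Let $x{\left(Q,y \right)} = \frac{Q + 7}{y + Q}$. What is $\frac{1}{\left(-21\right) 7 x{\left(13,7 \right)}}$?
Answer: $- \frac{1}{147} \approx -0.0068027$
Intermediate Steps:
$x{\left(Q,y \right)} = \frac{7 + Q}{Q + y}$
$\frac{1}{\left(-21\right) 7 x{\left(13,7 \right)}} = \frac{1}{\left(-21\right) 7 \frac{7 + 13}{13 + 7}} = \frac{1}{\left(-147\right) \frac{1}{20} \cdot 20} = \frac{1}{\left(-147\right) 1} = \frac{1}{-147} = - \frac{1}{147}$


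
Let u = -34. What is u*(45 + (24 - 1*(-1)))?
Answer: -2380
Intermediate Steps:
u*(45 + (24 - 1*(-1))) = -34*(45 + (24 - 1*(-1))) = -34*(45 + (24 + 1)) = -34*(45 + 25) = -34*70 = -2380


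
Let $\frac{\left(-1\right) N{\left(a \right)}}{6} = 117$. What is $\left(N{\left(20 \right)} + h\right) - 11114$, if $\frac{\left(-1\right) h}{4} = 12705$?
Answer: $-62636$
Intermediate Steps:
$h = -50820$ ($h = \left(-4\right) 12705 = -50820$)
$N{\left(a \right)} = -702$ ($N{\left(a \right)} = \left(-6\right) 117 = -702$)
$\left(N{\left(20 \right)} + h\right) - 11114 = \left(-702 - 50820\right) - 11114 = -51522 - 11114 = -62636$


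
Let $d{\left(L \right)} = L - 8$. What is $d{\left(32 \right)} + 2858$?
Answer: $2882$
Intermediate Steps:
$d{\left(L \right)} = -8 + L$
$d{\left(32 \right)} + 2858 = \left(-8 + 32\right) + 2858 = 24 + 2858 = 2882$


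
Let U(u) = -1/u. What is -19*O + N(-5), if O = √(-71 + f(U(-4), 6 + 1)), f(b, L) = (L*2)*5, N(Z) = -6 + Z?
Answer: -11 - 19*I ≈ -11.0 - 19.0*I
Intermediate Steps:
f(b, L) = 10*L (f(b, L) = (2*L)*5 = 10*L)
O = I (O = √(-71 + 10*(6 + 1)) = √(-71 + 10*7) = √(-71 + 70) = √(-1) = I ≈ 1.0*I)
-19*O + N(-5) = -19*I + (-6 - 5) = -19*I - 11 = -11 - 19*I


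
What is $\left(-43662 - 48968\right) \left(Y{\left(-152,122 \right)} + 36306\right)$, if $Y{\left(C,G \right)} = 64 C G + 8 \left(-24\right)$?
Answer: $106589526260$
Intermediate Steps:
$Y{\left(C,G \right)} = -192 + 64 C G$ ($Y{\left(C,G \right)} = 64 C G - 192 = -192 + 64 C G$)
$\left(-43662 - 48968\right) \left(Y{\left(-152,122 \right)} + 36306\right) = \left(-43662 - 48968\right) \left(\left(-192 + 64 \left(-152\right) 122\right) + 36306\right) = - 92630 \left(\left(-192 - 1186816\right) + 36306\right) = - 92630 \left(-1187008 + 36306\right) = \left(-92630\right) \left(-1150702\right) = 106589526260$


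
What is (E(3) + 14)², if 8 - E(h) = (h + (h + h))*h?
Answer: 25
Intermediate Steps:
E(h) = 8 - 3*h² (E(h) = 8 - (h + (h + h))*h = 8 - (h + 2*h)*h = 8 - 3*h*h = 8 - 3*h²)
(E(3) + 14)² = ((8 - 3*3²) + 14)² = ((8 - 3*9) + 14)² = ((8 - 27) + 14)² = (-19 + 14)² = (-5)² = 25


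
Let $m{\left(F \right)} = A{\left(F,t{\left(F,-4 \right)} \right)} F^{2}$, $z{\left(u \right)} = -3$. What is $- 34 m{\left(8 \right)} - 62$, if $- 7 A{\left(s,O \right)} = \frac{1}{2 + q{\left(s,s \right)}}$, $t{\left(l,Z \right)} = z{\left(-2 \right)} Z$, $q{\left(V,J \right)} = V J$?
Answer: $- \frac{13234}{231} \approx -57.29$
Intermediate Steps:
$q{\left(V,J \right)} = J V$
$t{\left(l,Z \right)} = - 3 Z$
$A{\left(s,O \right)} = - \frac{1}{7 \left(2 + s^{2}\right)}$ ($A{\left(s,O \right)} = - \frac{1}{7 \left(2 + s s\right)} = - \frac{1}{7 \left(2 + s^{2}\right)}$)
$m{\left(F \right)} = - \frac{F^{2}}{14 + 7 F^{2}}$ ($m{\left(F \right)} = - \frac{1}{14 + 7 F^{2}} F^{2} = - \frac{F^{2}}{14 + 7 F^{2}}$)
$- 34 m{\left(8 \right)} - 62 = - 34 \left(- \frac{8^{2}}{14 + 7 \cdot 8^{2}}\right) - 62 = - 34 \left(\left(-1\right) 64 \frac{1}{14 + 7 \cdot 64}\right) - 62 = - 34 \left(\left(-1\right) 64 \frac{1}{14 + 448}\right) - 62 = - 34 \left(\left(-1\right) 64 \cdot \frac{1}{462}\right) - 62 = \left(-34\right) \left(- \frac{32}{231}\right) - 62 = \frac{1088}{231} - 62 = - \frac{13234}{231}$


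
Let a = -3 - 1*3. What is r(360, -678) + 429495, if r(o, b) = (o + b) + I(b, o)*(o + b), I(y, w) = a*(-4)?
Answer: 421545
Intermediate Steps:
a = -6 (a = -3 - 3 = -6)
I(y, w) = 24 (I(y, w) = -6*(-4) = 24)
r(o, b) = 25*b + 25*o (r(o, b) = (o + b) + 24*(o + b) = (b + o) + 24*(b + o) = (b + o) + (24*b + 24*o) = 25*b + 25*o)
r(360, -678) + 429495 = (25*(-678) + 25*360) + 429495 = (-16950 + 9000) + 429495 = -7950 + 429495 = 421545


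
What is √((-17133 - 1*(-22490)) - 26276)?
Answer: I*√20919 ≈ 144.63*I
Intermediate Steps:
√((-17133 - 1*(-22490)) - 26276) = √((-17133 + 22490) - 26276) = √(5357 - 26276) = √(-20919) = I*√20919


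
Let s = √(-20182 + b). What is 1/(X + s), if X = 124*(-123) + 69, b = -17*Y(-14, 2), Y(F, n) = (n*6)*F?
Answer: -15183/230540815 - I*√17326/230540815 ≈ -6.5858e-5 - 5.7095e-7*I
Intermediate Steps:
Y(F, n) = 6*F*n (Y(F, n) = (6*n)*F = 6*F*n)
b = 2856 (b = -102*(-14)*2 = -17*(-168) = 2856)
s = I*√17326 (s = √(-20182 + 2856) = √(-17326) = I*√17326 ≈ 131.63*I)
X = -15183 (X = -15252 + 69 = -15183)
1/(X + s) = 1/(-15183 + I*√17326)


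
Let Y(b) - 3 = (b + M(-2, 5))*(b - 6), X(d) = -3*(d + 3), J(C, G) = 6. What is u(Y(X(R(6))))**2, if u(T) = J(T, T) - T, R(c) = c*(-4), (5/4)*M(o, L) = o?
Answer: 305690256/25 ≈ 1.2228e+7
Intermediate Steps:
M(o, L) = 4*o/5
R(c) = -4*c
X(d) = -9 - 3*d (X(d) = -3*(3 + d) = -9 - 3*d)
Y(b) = 3 + (-6 + b)*(-8/5 + b) (Y(b) = 3 + (b + (4/5)*(-2))*(b - 6) = 3 + (b - 8/5)*(-6 + b) = 3 + (-8/5 + b)*(-6 + b) = 3 + (-6 + b)*(-8/5 + b))
u(T) = 6 - T
u(Y(X(R(6))))**2 = (6 - (63/5 + (-9 - (-12)*6)**2 - 38*(-9 - (-12)*6)/5))**2 = (6 - (63/5 + (-9 - 3*(-24))**2 - 38*(-9 - 3*(-24))/5))**2 = (6 - (63/5 + (-9 + 72)**2 - 38*(-9 + 72)/5))**2 = (6 - (63/5 + 63**2 - 38/5*63))**2 = (6 - (63/5 + 3969 - 2394/5))**2 = (6 - 1*17514/5)**2 = (6 - 17514/5)**2 = (-17484/5)**2 = 305690256/25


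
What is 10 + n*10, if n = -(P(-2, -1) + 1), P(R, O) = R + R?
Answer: 40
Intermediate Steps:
P(R, O) = 2*R
n = 3 (n = -(2*(-2) + 1) = -(-4 + 1) = -1*(-3) = 3)
10 + n*10 = 10 + 3*10 = 10 + 30 = 40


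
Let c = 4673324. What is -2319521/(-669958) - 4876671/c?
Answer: 3786354203993/1565465400196 ≈ 2.4187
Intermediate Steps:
-2319521/(-669958) - 4876671/c = -2319521/(-669958) - 4876671/4673324 = -2319521*(-1/669958) - 4876671*1/4673324 = 2319521/669958 - 4876671/4673324 = 3786354203993/1565465400196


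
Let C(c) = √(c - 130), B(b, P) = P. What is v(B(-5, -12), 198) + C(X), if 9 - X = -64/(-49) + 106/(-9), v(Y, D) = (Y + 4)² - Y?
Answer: 76 + I*√48743/21 ≈ 76.0 + 10.513*I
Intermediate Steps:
v(Y, D) = (4 + Y)² - Y
X = 8587/441 (X = 9 - (-64/(-49) + 106/(-9)) = 9 - (-64*(-1/49) + 106*(-⅑)) = 9 - (64/49 - 106/9) = 9 - 1*(-4618/441) = 9 + 4618/441 = 8587/441 ≈ 19.472)
C(c) = √(-130 + c)
v(B(-5, -12), 198) + C(X) = ((4 - 12)² - 1*(-12)) + √(-130 + 8587/441) = ((-8)² + 12) + √(-48743/441) = (64 + 12) + I*√48743/21 = 76 + I*√48743/21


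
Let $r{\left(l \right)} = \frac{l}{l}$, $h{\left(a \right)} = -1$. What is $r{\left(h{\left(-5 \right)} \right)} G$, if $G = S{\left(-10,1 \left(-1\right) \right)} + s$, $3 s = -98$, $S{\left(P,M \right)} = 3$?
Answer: $- \frac{89}{3} \approx -29.667$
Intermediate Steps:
$s = - \frac{98}{3}$ ($s = \frac{1}{3} \left(-98\right) = - \frac{98}{3} \approx -32.667$)
$G = - \frac{89}{3}$ ($G = 3 - \frac{98}{3} = - \frac{89}{3} \approx -29.667$)
$r{\left(l \right)} = 1$
$r{\left(h{\left(-5 \right)} \right)} G = 1 \left(- \frac{89}{3}\right) = - \frac{89}{3}$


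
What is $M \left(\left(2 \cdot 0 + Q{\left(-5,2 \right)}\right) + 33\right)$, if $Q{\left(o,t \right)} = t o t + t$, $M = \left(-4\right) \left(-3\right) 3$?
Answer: $540$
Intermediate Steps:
$M = 36$ ($M = 12 \cdot 3 = 36$)
$Q{\left(o,t \right)} = t + o t^{2}$ ($Q{\left(o,t \right)} = o t t + t = o t^{2} + t = t + o t^{2}$)
$M \left(\left(2 \cdot 0 + Q{\left(-5,2 \right)}\right) + 33\right) = 36 \left(\left(2 \cdot 0 + 2 \left(1 - 10\right)\right) + 33\right) = 36 \left(\left(0 + 2 \left(1 - 10\right)\right) + 33\right) = 36 \left(\left(0 + 2 \left(-9\right)\right) + 33\right) = 36 \left(\left(0 - 18\right) + 33\right) = 36 \left(-18 + 33\right) = 36 \cdot 15 = 540$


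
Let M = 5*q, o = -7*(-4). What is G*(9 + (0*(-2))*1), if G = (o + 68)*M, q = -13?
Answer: -56160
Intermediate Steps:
o = 28
M = -65 (M = 5*(-13) = -65)
G = -6240 (G = (28 + 68)*(-65) = 96*(-65) = -6240)
G*(9 + (0*(-2))*1) = -6240*(9 + (0*(-2))*1) = -6240*(9 + 0*1) = -6240*(9 + 0) = -6240*9 = -56160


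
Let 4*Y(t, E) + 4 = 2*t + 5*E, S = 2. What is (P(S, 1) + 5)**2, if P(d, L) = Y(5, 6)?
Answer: 196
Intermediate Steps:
Y(t, E) = -1 + t/2 + 5*E/4 (Y(t, E) = -1 + (2*t + 5*E)/4 = -1 + (t/2 + 5*E/4) = -1 + t/2 + 5*E/4)
P(d, L) = 9 (P(d, L) = -1 + (1/2)*5 + (5/4)*6 = -1 + 5/2 + 15/2 = 9)
(P(S, 1) + 5)**2 = (9 + 5)**2 = 14**2 = 196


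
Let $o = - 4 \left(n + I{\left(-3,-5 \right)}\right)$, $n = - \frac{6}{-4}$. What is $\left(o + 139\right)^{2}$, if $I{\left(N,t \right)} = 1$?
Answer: $16641$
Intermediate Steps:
$n = \frac{3}{2}$ ($n = \left(-6\right) \left(- \frac{1}{4}\right) = \frac{3}{2} \approx 1.5$)
$o = -10$ ($o = - 4 \left(\frac{3}{2} + 1\right) = \left(-4\right) \frac{5}{2} = -10$)
$\left(o + 139\right)^{2} = \left(-10 + 139\right)^{2} = 129^{2} = 16641$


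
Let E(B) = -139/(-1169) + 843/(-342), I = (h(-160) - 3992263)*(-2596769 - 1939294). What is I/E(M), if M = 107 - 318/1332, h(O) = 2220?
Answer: -2411992850942205594/312643 ≈ -7.7148e+12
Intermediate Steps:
M = 23701/222 (M = 107 - 318/1332 = 107 - 1*53/222 = 107 - 53/222 = 23701/222 ≈ 106.76)
I = 18099086420709 (I = (2220 - 3992263)*(-2596769 - 1939294) = -3990043*(-4536063) = 18099086420709)
E(B) = -312643/133266 (E(B) = -139*(-1/1169) + 843*(-1/342) = 139/1169 - 281/114 = -312643/133266)
I/E(M) = 18099086420709/(-312643/133266) = 18099086420709*(-133266/312643) = -2411992850942205594/312643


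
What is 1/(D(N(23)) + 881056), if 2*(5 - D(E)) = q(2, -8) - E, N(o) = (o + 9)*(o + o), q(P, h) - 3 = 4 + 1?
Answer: 1/881793 ≈ 1.1341e-6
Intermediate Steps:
q(P, h) = 8 (q(P, h) = 3 + (4 + 1) = 3 + 5 = 8)
N(o) = 2*o*(9 + o) (N(o) = (9 + o)*(2*o) = 2*o*(9 + o))
D(E) = 1 + E/2 (D(E) = 5 - (8 - E)/2 = 5 + (-4 + E/2) = 1 + E/2)
1/(D(N(23)) + 881056) = 1/((1 + (2*23*(9 + 23))/2) + 881056) = 1/((1 + (2*23*32)/2) + 881056) = 1/((1 + (1/2)*1472) + 881056) = 1/((1 + 736) + 881056) = 1/(737 + 881056) = 1/881793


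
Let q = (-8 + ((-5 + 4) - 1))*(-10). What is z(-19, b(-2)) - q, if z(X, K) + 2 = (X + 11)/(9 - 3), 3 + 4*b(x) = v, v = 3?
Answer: -310/3 ≈ -103.33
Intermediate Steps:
b(x) = 0 (b(x) = -¾ + (¼)*3 = -¾ + ¾ = 0)
z(X, K) = -⅙ + X/6 (z(X, K) = -2 + (X + 11)/(9 - 3) = -2 + (11 + X)/6 = -2 + (11 + X)*(⅙) = -2 + (11/6 + X/6) = -⅙ + X/6)
q = 100 (q = (-8 + (-1 - 1))*(-10) = (-8 - 2)*(-10) = -10*(-10) = 100)
z(-19, b(-2)) - q = (-⅙ + (⅙)*(-19)) - 1*100 = (-⅙ - 19/6) - 100 = -10/3 - 100 = -310/3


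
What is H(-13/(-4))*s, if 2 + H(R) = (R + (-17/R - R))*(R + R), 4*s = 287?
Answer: -2583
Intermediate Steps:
s = 287/4 (s = (1/4)*287 = 287/4 ≈ 71.750)
H(R) = -36 (H(R) = -2 + (R + (-17/R - R))*(R + R) = -2 + (R + (-R - 17/R))*(2*R) = -2 + (-17/R)*(2*R) = -2 - 34 = -36)
H(-13/(-4))*s = -36*287/4 = -2583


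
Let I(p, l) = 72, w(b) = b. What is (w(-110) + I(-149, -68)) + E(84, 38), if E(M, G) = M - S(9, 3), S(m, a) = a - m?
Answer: 52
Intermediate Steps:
E(M, G) = 6 + M (E(M, G) = M - (3 - 1*9) = M - (3 - 9) = M - 1*(-6) = M + 6 = 6 + M)
(w(-110) + I(-149, -68)) + E(84, 38) = (-110 + 72) + (6 + 84) = -38 + 90 = 52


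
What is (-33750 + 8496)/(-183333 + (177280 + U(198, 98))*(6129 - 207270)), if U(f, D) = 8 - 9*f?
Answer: 138/192905113 ≈ 7.1538e-7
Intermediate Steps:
(-33750 + 8496)/(-183333 + (177280 + U(198, 98))*(6129 - 207270)) = (-33750 + 8496)/(-183333 + (177280 + (8 - 9*198))*(6129 - 207270)) = -25254/(-183333 + (177280 + (8 - 1782))*(-201141)) = -25254/(-183333 + (177280 - 1774)*(-201141)) = -25254/(-183333 + 175506*(-201141)) = -25254/(-183333 - 35301452346) = -25254/(-35301635679) = -25254*(-1/35301635679) = 138/192905113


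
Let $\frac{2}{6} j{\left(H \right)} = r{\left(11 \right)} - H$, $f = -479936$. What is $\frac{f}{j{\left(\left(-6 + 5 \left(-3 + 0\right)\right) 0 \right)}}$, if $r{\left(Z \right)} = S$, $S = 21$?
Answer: $- \frac{479936}{63} \approx -7618.0$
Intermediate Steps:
$r{\left(Z \right)} = 21$
$j{\left(H \right)} = 63 - 3 H$ ($j{\left(H \right)} = 3 \left(21 - H\right) = 63 - 3 H$)
$\frac{f}{j{\left(\left(-6 + 5 \left(-3 + 0\right)\right) 0 \right)}} = - \frac{479936}{63 - 3 \left(-6 + 5 \left(-3 + 0\right)\right) 0} = - \frac{479936}{63 - 3 \left(-6 + 5 \left(-3\right)\right) 0} = - \frac{479936}{63 - 3 \left(-6 - 15\right) 0} = - \frac{479936}{63 - 3 \left(\left(-21\right) 0\right)} = - \frac{479936}{63 - 0} = - \frac{479936}{63 + 0} = - \frac{479936}{63}$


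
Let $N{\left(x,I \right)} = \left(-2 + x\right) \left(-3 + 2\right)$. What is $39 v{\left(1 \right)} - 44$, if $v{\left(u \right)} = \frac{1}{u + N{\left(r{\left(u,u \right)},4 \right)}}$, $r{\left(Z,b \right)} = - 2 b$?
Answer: $- \frac{181}{5} \approx -36.2$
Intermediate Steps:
$N{\left(x,I \right)} = 2 - x$ ($N{\left(x,I \right)} = \left(-2 + x\right) \left(-1\right) = 2 - x$)
$v{\left(u \right)} = \frac{1}{2 + 3 u}$ ($v{\left(u \right)} = \frac{1}{u - \left(-2 - 2 u\right)} = \frac{1}{u + \left(2 + 2 u\right)} = \frac{1}{2 + 3 u}$)
$39 v{\left(1 \right)} - 44 = \frac{39}{2 + 3 \cdot 1} - 44 = \frac{39}{2 + 3} - 44 = \frac{39}{5} - 44 = - \frac{181}{5}$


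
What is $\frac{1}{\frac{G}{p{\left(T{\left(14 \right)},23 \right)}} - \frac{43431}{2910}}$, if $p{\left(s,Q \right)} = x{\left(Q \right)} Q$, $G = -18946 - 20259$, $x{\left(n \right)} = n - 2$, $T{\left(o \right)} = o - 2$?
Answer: $- \frac{468510}{45021241} \approx -0.010406$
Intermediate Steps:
$T{\left(o \right)} = -2 + o$
$x{\left(n \right)} = -2 + n$ ($x{\left(n \right)} = n - 2 = -2 + n$)
$G = -39205$
$p{\left(s,Q \right)} = Q \left(-2 + Q\right)$ ($p{\left(s,Q \right)} = \left(-2 + Q\right) Q = Q \left(-2 + Q\right)$)
$\frac{1}{\frac{G}{p{\left(T{\left(14 \right)},23 \right)}} - \frac{43431}{2910}} = \frac{1}{- \frac{39205}{23 \left(-2 + 23\right)} - \frac{43431}{2910}} = \frac{1}{- \frac{39205}{23 \cdot 21} - \frac{14477}{970}} = \frac{1}{- \frac{39205}{483} - \frac{14477}{970}} = \frac{1}{- \frac{45021241}{468510}} = - \frac{468510}{45021241}$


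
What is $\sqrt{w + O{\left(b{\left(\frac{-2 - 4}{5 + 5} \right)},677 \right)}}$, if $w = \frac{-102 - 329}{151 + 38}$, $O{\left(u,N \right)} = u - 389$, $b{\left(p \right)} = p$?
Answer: $\frac{i \sqrt{38884335}}{315} \approx 19.796 i$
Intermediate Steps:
$O{\left(u,N \right)} = -389 + u$
$w = - \frac{431}{189}$ ($w = \frac{1}{189} \left(-431\right) = - \frac{431}{189} \approx -2.2804$)
$\sqrt{w + O{\left(b{\left(\frac{-2 - 4}{5 + 5} \right)},677 \right)}} = \sqrt{- \frac{431}{189} - \left(389 - \frac{-2 - 4}{5 + 5}\right)} = \sqrt{- \frac{431}{189} - \left(389 + \frac{6}{10}\right)} = \sqrt{- \frac{431}{189} - \frac{1948}{5}} = \sqrt{- \frac{370327}{945}} = \frac{i \sqrt{38884335}}{315}$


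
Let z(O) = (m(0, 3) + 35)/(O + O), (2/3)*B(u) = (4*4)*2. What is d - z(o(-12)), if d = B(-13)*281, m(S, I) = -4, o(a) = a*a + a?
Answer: 3560801/264 ≈ 13488.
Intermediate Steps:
o(a) = a + a² (o(a) = a² + a = a + a²)
B(u) = 48 (B(u) = 3*((4*4)*2)/2 = 3*(16*2)/2 = (3/2)*32 = 48)
d = 13488 (d = 48*281 = 13488)
z(O) = 31/(2*O) (z(O) = (-4 + 35)/(O + O) = 31/((2*O)) = 31*(1/(2*O)) = 31/(2*O))
d - z(o(-12)) = 13488 - 31/(2*((-12*(1 - 12)))) = 13488 - 31/(2*((-12*(-11)))) = 13488 - 31/(2*132) = 13488 - 1*31/264 = 13488 - 31/264 = 3560801/264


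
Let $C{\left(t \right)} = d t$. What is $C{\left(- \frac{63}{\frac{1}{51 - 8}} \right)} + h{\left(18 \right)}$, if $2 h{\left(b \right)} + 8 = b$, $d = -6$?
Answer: $16259$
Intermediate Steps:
$h{\left(b \right)} = -4 + \frac{b}{2}$
$C{\left(t \right)} = - 6 t$
$C{\left(- \frac{63}{\frac{1}{51 - 8}} \right)} + h{\left(18 \right)} = - 6 \left(- \frac{63}{\frac{1}{51 - 8}}\right) + \left(-4 + \frac{1}{2} \cdot 18\right) = - 6 \left(- \frac{63}{\frac{1}{43}}\right) + \left(-4 + 9\right) = - 6 \left(- 63 \frac{1}{\frac{1}{43}}\right) + 5 = - 6 \left(\left(-63\right) 43\right) + 5 = \left(-6\right) \left(-2709\right) + 5 = 16254 + 5 = 16259$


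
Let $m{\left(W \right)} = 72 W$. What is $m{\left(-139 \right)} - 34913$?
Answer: $-44921$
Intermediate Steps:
$m{\left(-139 \right)} - 34913 = 72 \left(-139\right) - 34913 = -10008 - 34913 = -44921$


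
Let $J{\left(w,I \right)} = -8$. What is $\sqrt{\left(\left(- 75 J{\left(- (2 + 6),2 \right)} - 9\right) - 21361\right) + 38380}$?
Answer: $\sqrt{17610} \approx 132.7$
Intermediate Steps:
$\sqrt{\left(\left(- 75 J{\left(- (2 + 6),2 \right)} - 9\right) - 21361\right) + 38380} = \sqrt{\left(\left(\left(-75\right) \left(-8\right) - 9\right) - 21361\right) + 38380} = \sqrt{\left(\left(600 - 9\right) - 21361\right) + 38380} = \sqrt{\left(591 - 21361\right) + 38380} = \sqrt{-20770 + 38380} = \sqrt{17610}$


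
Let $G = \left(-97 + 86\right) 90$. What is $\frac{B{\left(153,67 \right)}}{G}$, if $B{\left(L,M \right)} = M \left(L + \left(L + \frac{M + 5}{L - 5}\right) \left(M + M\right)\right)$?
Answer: $- \frac{5707261}{4070} \approx -1402.3$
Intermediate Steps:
$G = -990$ ($G = \left(-11\right) 90 = -990$)
$B{\left(L,M \right)} = M \left(L + 2 M \left(L + \frac{5 + M}{-5 + L}\right)\right)$ ($B{\left(L,M \right)} = M \left(L + \left(L + \frac{5 + M}{-5 + L}\right) 2 M\right) = M \left(L + 2 M \left(L + \frac{5 + M}{-5 + L}\right)\right)$)
$\frac{B{\left(153,67 \right)}}{G} = \frac{67 \frac{1}{-5 + 153} \left(153^{2} - 765 + 2 \cdot 67^{2} + 10 \cdot 67 - 1530 \cdot 67 + 2 \cdot 67 \cdot 153^{2}\right)}{-990} = \frac{67 \left(23409 - 765 + 2 \cdot 4489 + 670 - 102510 + 2 \cdot 67 \cdot 23409\right)}{148} \left(- \frac{1}{990}\right) = 67 \cdot \frac{1}{148} \left(23409 - 765 + 8978 + 670 - 102510 + 3136806\right) \left(- \frac{1}{990}\right) = 67 \cdot \frac{1}{148} \cdot 3066588 \left(- \frac{1}{990}\right) = \frac{51365349}{37} \left(- \frac{1}{990}\right) = - \frac{5707261}{4070}$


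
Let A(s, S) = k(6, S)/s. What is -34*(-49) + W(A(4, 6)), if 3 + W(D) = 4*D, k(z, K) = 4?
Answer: 1667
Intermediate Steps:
A(s, S) = 4/s
W(D) = -3 + 4*D
-34*(-49) + W(A(4, 6)) = -34*(-49) + (-3 + 4*(4/4)) = 1666 + (-3 + 4*(4*(¼))) = 1666 + (-3 + 4*1) = 1666 + (-3 + 4) = 1666 + 1 = 1667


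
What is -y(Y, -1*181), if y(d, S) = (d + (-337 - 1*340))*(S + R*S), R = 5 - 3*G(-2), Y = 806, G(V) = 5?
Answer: -210141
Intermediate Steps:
R = -10 (R = 5 - 3*5 = 5 - 15 = -10)
y(d, S) = -9*S*(-677 + d) (y(d, S) = (d + (-337 - 1*340))*(S - 10*S) = (d + (-337 - 340))*(-9*S) = (d - 677)*(-9*S) = (-677 + d)*(-9*S) = -9*S*(-677 + d))
-y(Y, -1*181) = -9*(-1*181)*(677 - 1*806) = -9*(-181)*(677 - 806) = -9*(-181)*(-129) = -1*210141 = -210141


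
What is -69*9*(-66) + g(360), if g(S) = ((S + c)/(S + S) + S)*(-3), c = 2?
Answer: 4788539/120 ≈ 39905.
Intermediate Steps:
g(S) = -3*S - 3*(2 + S)/(2*S) (g(S) = ((S + 2)/(S + S) + S)*(-3) = ((2 + S)/((2*S)) + S)*(-3) = ((2 + S)*(1/(2*S)) + S)*(-3) = ((2 + S)/(2*S) + S)*(-3) = (S + (2 + S)/(2*S))*(-3) = -3*S - 3*(2 + S)/(2*S))
-69*9*(-66) + g(360) = -69*9*(-66) + (-3/2 - 3*360 - 3/360) = -621*(-66) + (-3/2 - 1080 - 3*1/360) = 40986 + (-3/2 - 1080 - 1/120) = 40986 - 129781/120 = 4788539/120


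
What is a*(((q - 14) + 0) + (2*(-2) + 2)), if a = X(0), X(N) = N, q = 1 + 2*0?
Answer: 0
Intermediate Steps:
q = 1 (q = 1 + 0 = 1)
a = 0
a*(((q - 14) + 0) + (2*(-2) + 2)) = 0*(((1 - 14) + 0) + (2*(-2) + 2)) = 0*((-13 + 0) + (-4 + 2)) = 0*(-13 - 2) = 0*(-15) = 0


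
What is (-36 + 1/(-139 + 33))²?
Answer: 14569489/11236 ≈ 1296.7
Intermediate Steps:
(-36 + 1/(-139 + 33))² = (-36 + 1/(-106))² = (-36 - 1/106)² = (-3817/106)² = 14569489/11236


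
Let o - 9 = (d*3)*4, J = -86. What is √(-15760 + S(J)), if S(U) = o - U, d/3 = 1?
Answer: I*√15629 ≈ 125.02*I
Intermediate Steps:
d = 3 (d = 3*1 = 3)
o = 45 (o = 9 + (3*3)*4 = 9 + 9*4 = 9 + 36 = 45)
S(U) = 45 - U
√(-15760 + S(J)) = √(-15760 + (45 - 1*(-86))) = √(-15760 + (45 + 86)) = √(-15760 + 131) = √(-15629) = I*√15629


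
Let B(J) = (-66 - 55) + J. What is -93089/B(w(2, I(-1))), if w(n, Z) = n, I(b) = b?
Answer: 93089/119 ≈ 782.26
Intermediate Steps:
B(J) = -121 + J
-93089/B(w(2, I(-1))) = -93089/(-121 + 2) = -93089/(-119) = -93089*(-1/119) = 93089/119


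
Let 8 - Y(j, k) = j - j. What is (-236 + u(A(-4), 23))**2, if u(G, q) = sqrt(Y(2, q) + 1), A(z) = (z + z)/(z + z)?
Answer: 54289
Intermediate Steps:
Y(j, k) = 8 (Y(j, k) = 8 - (j - j) = 8 - 1*0 = 8 + 0 = 8)
A(z) = 1 (A(z) = (2*z)/((2*z)) = (2*z)*(1/(2*z)) = 1)
u(G, q) = 3 (u(G, q) = sqrt(8 + 1) = sqrt(9) = 3)
(-236 + u(A(-4), 23))**2 = (-236 + 3)**2 = (-233)**2 = 54289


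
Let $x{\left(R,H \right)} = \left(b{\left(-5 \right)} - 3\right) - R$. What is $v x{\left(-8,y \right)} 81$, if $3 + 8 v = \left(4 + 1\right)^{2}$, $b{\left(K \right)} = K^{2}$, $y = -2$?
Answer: $\frac{13365}{2} \approx 6682.5$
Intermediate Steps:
$x{\left(R,H \right)} = 22 - R$ ($x{\left(R,H \right)} = \left(\left(-5\right)^{2} - 3\right) - R = \left(25 - 3\right) - R = 22 - R$)
$v = \frac{11}{4}$ ($v = - \frac{3}{8} + \frac{\left(4 + 1\right)^{2}}{8} = - \frac{3}{8} + \frac{5^{2}}{8} = - \frac{3}{8} + \frac{1}{8} \cdot 25 = - \frac{3}{8} + \frac{25}{8} = \frac{11}{4} \approx 2.75$)
$v x{\left(-8,y \right)} 81 = \frac{11 \left(22 - -8\right)}{4} \cdot 81 = \frac{11 \left(22 + 8\right)}{4} \cdot 81 = \frac{11}{4} \cdot 30 \cdot 81 = \frac{165}{2} \cdot 81 = \frac{13365}{2}$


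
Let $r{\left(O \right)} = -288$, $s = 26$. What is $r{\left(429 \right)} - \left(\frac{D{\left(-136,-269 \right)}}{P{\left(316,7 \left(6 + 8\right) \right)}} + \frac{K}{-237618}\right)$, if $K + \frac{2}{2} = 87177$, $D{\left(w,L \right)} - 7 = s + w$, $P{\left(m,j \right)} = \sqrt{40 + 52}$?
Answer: $- \frac{34173404}{118809} + \frac{103 \sqrt{23}}{46} \approx -276.89$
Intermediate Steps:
$P{\left(m,j \right)} = 2 \sqrt{23}$ ($P{\left(m,j \right)} = \sqrt{92} = 2 \sqrt{23}$)
$D{\left(w,L \right)} = 33 + w$ ($D{\left(w,L \right)} = 7 + \left(26 + w\right) = 33 + w$)
$K = 87176$ ($K = -1 + 87177 = 87176$)
$r{\left(429 \right)} - \left(\frac{D{\left(-136,-269 \right)}}{P{\left(316,7 \left(6 + 8\right) \right)}} + \frac{K}{-237618}\right) = -288 - \left(\frac{33 - 136}{2 \sqrt{23}} + \frac{87176}{-237618}\right) = -288 - \left(- 103 \frac{\sqrt{23}}{46} + 87176 \left(- \frac{1}{237618}\right)\right) = -288 - \left(- \frac{103 \sqrt{23}}{46} - \frac{43588}{118809}\right) = -288 - \left(- \frac{43588}{118809} - \frac{103 \sqrt{23}}{46}\right) = -288 + \left(\frac{43588}{118809} + \frac{103 \sqrt{23}}{46}\right) = - \frac{34173404}{118809} + \frac{103 \sqrt{23}}{46}$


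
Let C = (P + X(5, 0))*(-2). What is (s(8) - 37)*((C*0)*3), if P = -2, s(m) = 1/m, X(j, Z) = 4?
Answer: 0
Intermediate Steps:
C = -4 (C = (-2 + 4)*(-2) = 2*(-2) = -4)
(s(8) - 37)*((C*0)*3) = (1/8 - 37)*(-4*0*3) = (⅛ - 37)*(0*3) = -295/8*0 = 0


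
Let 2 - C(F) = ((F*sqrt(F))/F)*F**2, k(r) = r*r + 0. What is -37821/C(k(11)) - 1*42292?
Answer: -324335547/7669 ≈ -42292.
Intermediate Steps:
k(r) = r**2 (k(r) = r**2 + 0 = r**2)
C(F) = 2 - F**(5/2) (C(F) = 2 - (F*sqrt(F))/F*F**2 = 2 - F**(3/2)/F*F**2 = 2 - sqrt(F)*F**2 = 2 - F**(5/2))
-37821/C(k(11)) - 1*42292 = -37821/(2 - (11**2)**(5/2)) - 1*42292 = -37821/(2 - 121**(5/2)) - 42292 = -37821/(2 - 1*161051) - 42292 = -37821/(2 - 161051) - 42292 = -37821/(-161049) - 42292 = -37821*(-1/161049) - 42292 = 1801/7669 - 42292 = -324335547/7669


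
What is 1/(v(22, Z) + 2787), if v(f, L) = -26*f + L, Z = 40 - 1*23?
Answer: 1/2232 ≈ 0.00044803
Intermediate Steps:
Z = 17 (Z = 40 - 23 = 17)
v(f, L) = L - 26*f
1/(v(22, Z) + 2787) = 1/((17 - 26*22) + 2787) = 1/((17 - 572) + 2787) = 1/(-555 + 2787) = 1/2232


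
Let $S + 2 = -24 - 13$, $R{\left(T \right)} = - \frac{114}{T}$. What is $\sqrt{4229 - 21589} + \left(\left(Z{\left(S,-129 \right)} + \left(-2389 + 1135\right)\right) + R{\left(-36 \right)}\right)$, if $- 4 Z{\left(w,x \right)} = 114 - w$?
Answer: $- \frac{15469}{12} + 4 i \sqrt{1085} \approx -1289.1 + 131.76 i$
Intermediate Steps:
$S = -39$ ($S = -2 - 37 = -39$)
$Z{\left(w,x \right)} = - \frac{57}{2} + \frac{w}{4}$ ($Z{\left(w,x \right)} = - \frac{114 - w}{4} = - \frac{57}{2} + \frac{w}{4}$)
$\sqrt{4229 - 21589} + \left(\left(Z{\left(S,-129 \right)} + \left(-2389 + 1135\right)\right) + R{\left(-36 \right)}\right) = \sqrt{4229 - 21589} + \left(\left(\left(- \frac{57}{2} + \frac{1}{4} \left(-39\right)\right) + \left(-2389 + 1135\right)\right) - \frac{114}{-36}\right) = \sqrt{-17360} - \frac{15469}{12} = 4 i \sqrt{1085} + \left(\left(- \frac{153}{4} - 1254\right) + \frac{19}{6}\right) = 4 i \sqrt{1085} + \left(- \frac{5169}{4} + \frac{19}{6}\right) = 4 i \sqrt{1085} - \frac{15469}{12} = - \frac{15469}{12} + 4 i \sqrt{1085}$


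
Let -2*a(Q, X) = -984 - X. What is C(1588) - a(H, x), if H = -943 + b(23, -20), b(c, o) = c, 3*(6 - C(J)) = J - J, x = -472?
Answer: -250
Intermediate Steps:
C(J) = 6 (C(J) = 6 - (J - J)/3 = 6 - ⅓*0 = 6 + 0 = 6)
H = -920 (H = -943 + 23 = -920)
a(Q, X) = 492 + X/2 (a(Q, X) = -(-984 - X)/2 = 492 + X/2)
C(1588) - a(H, x) = 6 - (492 + (½)*(-472)) = 6 - (492 - 236) = 6 - 1*256 = 6 - 256 = -250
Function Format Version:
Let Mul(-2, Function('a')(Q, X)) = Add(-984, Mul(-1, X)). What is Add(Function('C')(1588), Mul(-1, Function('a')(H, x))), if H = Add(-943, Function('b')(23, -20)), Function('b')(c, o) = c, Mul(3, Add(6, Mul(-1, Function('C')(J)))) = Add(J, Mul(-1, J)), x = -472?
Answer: -250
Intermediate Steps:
Function('C')(J) = 6 (Function('C')(J) = Add(6, Mul(Rational(-1, 3), Add(J, Mul(-1, J)))) = Add(6, Mul(Rational(-1, 3), 0)) = Add(6, 0) = 6)
H = -920 (H = Add(-943, 23) = -920)
Function('a')(Q, X) = Add(492, Mul(Rational(1, 2), X)) (Function('a')(Q, X) = Mul(Rational(-1, 2), Add(-984, Mul(-1, X))) = Add(492, Mul(Rational(1, 2), X)))
Add(Function('C')(1588), Mul(-1, Function('a')(H, x))) = Add(6, Mul(-1, Add(492, Mul(Rational(1, 2), -472)))) = Add(6, Mul(-1, Add(492, -236))) = Add(6, Mul(-1, 256)) = Add(6, -256) = -250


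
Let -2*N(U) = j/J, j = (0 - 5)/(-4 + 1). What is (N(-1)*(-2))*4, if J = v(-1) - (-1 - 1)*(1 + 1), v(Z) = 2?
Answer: 10/9 ≈ 1.1111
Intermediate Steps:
j = 5/3 (j = -5/(-3) = -5*(-⅓) = 5/3 ≈ 1.6667)
J = 6 (J = 2 - (-1 - 1)*(1 + 1) = 2 - (-2)*2 = 2 - 1*(-4) = 2 + 4 = 6)
N(U) = -5/36 (N(U) = -5/(6*6) = -½*5/18 = -5/36)
(N(-1)*(-2))*4 = -5/36*(-2)*4 = (5/18)*4 = 10/9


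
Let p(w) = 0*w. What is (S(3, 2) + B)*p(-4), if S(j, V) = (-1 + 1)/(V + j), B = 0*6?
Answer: 0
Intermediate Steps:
p(w) = 0
B = 0
S(j, V) = 0 (S(j, V) = 0/(V + j) = 0)
(S(3, 2) + B)*p(-4) = (0 + 0)*0 = 0*0 = 0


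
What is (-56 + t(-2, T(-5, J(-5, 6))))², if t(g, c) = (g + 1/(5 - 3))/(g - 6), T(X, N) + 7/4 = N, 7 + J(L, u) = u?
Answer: 797449/256 ≈ 3115.0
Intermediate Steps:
J(L, u) = -7 + u
T(X, N) = -7/4 + N
t(g, c) = (½ + g)/(-6 + g) (t(g, c) = (g + 1/2)/(-6 + g) = (g + ½)/(-6 + g) = (½ + g)/(-6 + g))
(-56 + t(-2, T(-5, J(-5, 6))))² = (-56 + (½ - 2)/(-6 - 2))² = (-56 - 3/2/(-8))² = (-56 - ⅛*(-3/2))² = (-56 + 3/16)² = (-893/16)² = 797449/256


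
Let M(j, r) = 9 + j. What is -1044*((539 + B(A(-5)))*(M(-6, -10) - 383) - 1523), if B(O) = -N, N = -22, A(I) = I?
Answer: 224149932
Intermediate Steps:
B(O) = 22 (B(O) = -1*(-22) = 22)
-1044*((539 + B(A(-5)))*(M(-6, -10) - 383) - 1523) = -1044*((539 + 22)*((9 - 6) - 383) - 1523) = -1044*(561*(3 - 383) - 1523) = -1044*(561*(-380) - 1523) = -1044*(-213180 - 1523) = -1044*(-214703) = 224149932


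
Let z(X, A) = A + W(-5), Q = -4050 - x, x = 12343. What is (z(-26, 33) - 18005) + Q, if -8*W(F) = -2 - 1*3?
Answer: -274915/8 ≈ -34364.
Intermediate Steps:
W(F) = 5/8 (W(F) = -(-2 - 1*3)/8 = -(-2 - 3)/8 = -⅛*(-5) = 5/8)
Q = -16393 (Q = -4050 - 1*12343 = -4050 - 12343 = -16393)
z(X, A) = 5/8 + A (z(X, A) = A + 5/8 = 5/8 + A)
(z(-26, 33) - 18005) + Q = ((5/8 + 33) - 18005) - 16393 = (269/8 - 18005) - 16393 = -143771/8 - 16393 = -274915/8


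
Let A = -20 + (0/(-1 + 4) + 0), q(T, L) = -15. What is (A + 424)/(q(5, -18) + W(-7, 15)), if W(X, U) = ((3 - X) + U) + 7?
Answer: 404/17 ≈ 23.765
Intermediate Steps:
W(X, U) = 10 + U - X (W(X, U) = (3 + U - X) + 7 = 10 + U - X)
A = -20 (A = -20 + (0/3 + 0) = -20 + (0*(⅓) + 0) = -20 + (0 + 0) = -20 + 0 = -20)
(A + 424)/(q(5, -18) + W(-7, 15)) = (-20 + 424)/(-15 + (10 + 15 - 1*(-7))) = 404/(-15 + (10 + 15 + 7)) = 404/(-15 + 32) = 404/17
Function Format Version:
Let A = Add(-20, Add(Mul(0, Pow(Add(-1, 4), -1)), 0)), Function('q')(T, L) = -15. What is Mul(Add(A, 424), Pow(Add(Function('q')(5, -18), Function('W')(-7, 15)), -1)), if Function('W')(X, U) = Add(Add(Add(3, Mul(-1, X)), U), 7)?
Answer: Rational(404, 17) ≈ 23.765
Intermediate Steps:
Function('W')(X, U) = Add(10, U, Mul(-1, X)) (Function('W')(X, U) = Add(Add(3, U, Mul(-1, X)), 7) = Add(10, U, Mul(-1, X)))
A = -20 (A = Add(-20, Add(Mul(0, Pow(3, -1)), 0)) = Add(-20, Add(Mul(0, Rational(1, 3)), 0)) = Add(-20, Add(0, 0)) = Add(-20, 0) = -20)
Mul(Add(A, 424), Pow(Add(Function('q')(5, -18), Function('W')(-7, 15)), -1)) = Mul(Add(-20, 424), Pow(Add(-15, Add(10, 15, Mul(-1, -7))), -1)) = Mul(404, Pow(Add(-15, Add(10, 15, 7)), -1)) = Mul(404, Pow(Add(-15, 32), -1)) = Mul(404, Pow(17, -1)) = Mul(404, Rational(1, 17)) = Rational(404, 17)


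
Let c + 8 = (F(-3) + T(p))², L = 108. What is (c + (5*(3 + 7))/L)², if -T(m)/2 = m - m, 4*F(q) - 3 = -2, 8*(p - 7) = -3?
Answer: 10426441/186624 ≈ 55.869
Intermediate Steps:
p = 53/8 (p = 7 + (⅛)*(-3) = 7 - 3/8 = 53/8 ≈ 6.6250)
F(q) = ¼ (F(q) = ¾ + (¼)*(-2) = ¾ - ½ = ¼)
T(m) = 0 (T(m) = -2*(m - m) = -2*0 = 0)
c = -127/16 (c = -8 + (¼ + 0)² = -8 + (¼)² = -8 + 1/16 = -127/16 ≈ -7.9375)
(c + (5*(3 + 7))/L)² = (-127/16 + (5*(3 + 7))/108)² = (-127/16 + (5*10)*(1/108))² = (-127/16 + 50*(1/108))² = (-127/16 + 25/54)² = (-3229/432)² = 10426441/186624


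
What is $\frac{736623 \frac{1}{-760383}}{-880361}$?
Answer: $\frac{81847}{74379059807} \approx 1.1004 \cdot 10^{-6}$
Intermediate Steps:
$\frac{736623 \frac{1}{-760383}}{-880361} = 736623 \left(- \frac{1}{760383}\right) \left(- \frac{1}{880361}\right) = \left(- \frac{81847}{84487}\right) \left(- \frac{1}{880361}\right) = \frac{81847}{74379059807}$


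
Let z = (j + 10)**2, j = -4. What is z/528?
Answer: 3/44 ≈ 0.068182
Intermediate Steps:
z = 36 (z = (-4 + 10)**2 = 6**2 = 36)
z/528 = 36/528 = 36*(1/528) = 3/44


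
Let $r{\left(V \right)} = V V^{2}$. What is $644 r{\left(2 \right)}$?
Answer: $5152$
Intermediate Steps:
$r{\left(V \right)} = V^{3}$
$644 r{\left(2 \right)} = 644 \cdot 2^{3} = 644 \cdot 8 = 5152$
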